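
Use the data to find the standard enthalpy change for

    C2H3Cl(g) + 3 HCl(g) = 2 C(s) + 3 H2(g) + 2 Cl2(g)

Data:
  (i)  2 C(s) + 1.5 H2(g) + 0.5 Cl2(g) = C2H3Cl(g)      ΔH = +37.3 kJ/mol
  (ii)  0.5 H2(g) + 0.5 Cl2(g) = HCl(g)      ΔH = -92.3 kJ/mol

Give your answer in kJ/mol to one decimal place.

(i) reversed (reverse to put C2H3Cl(g) on the reactant side): -37.3 kJ/mol
(ii) reversed and × 3 (HCl(g) must end up as a reactant; scale by 3 for the 3 HCl(g)): (-3)·(-92.3) = +276.9 kJ/mol
Summing the manipulated equations, ΔH = (-37.3) + (+276.9) = 239.6 kJ/mol

ΔH = 239.6 kJ/mol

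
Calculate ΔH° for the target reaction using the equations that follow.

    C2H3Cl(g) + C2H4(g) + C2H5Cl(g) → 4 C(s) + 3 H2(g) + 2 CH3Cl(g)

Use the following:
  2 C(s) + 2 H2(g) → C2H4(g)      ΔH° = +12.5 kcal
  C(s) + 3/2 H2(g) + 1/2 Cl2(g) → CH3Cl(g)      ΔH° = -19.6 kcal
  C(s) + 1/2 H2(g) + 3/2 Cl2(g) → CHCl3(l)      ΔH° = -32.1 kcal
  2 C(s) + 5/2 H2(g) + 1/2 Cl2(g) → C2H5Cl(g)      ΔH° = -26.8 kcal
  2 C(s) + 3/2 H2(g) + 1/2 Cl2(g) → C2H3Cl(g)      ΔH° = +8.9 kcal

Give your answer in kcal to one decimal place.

ΔH° = -33.8 kcal

equation 1 reversed: -12.5 kcal
equation 2 × 2: (2)·(-19.6) = -39.2 kcal
equation 3: not needed.
equation 4 reversed: +26.8 kcal
equation 5 reversed: -8.9 kcal
Summing the manipulated equations, ΔH° = (-12.5) + (-39.2) + (+26.8) + (-8.9) = -33.8 kcal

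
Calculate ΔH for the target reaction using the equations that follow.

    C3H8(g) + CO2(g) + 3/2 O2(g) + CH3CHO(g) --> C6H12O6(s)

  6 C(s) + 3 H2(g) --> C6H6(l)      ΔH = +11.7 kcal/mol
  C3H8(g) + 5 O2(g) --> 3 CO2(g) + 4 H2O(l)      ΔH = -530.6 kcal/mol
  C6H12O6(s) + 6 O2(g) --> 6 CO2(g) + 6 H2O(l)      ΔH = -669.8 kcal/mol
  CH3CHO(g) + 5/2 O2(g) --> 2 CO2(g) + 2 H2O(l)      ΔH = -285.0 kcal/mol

equation 1: not needed (C6H6(l) appears nowhere else).
equation 2 as written (C3H8(g) already on the reactant side): -530.6 kcal/mol
equation 3 reversed (reverse to put C6H12O6(s) on the product side): +669.8 kcal/mol
equation 4 as written (CH3CHO(g) already on the reactant side): -285.0 kcal/mol
Since enthalpy is a state function, ΔH = (1)·(-530.6) + (-1)·(-669.8) + (1)·(-285.0) = -145.8 kcal/mol

ΔH = -145.8 kcal/mol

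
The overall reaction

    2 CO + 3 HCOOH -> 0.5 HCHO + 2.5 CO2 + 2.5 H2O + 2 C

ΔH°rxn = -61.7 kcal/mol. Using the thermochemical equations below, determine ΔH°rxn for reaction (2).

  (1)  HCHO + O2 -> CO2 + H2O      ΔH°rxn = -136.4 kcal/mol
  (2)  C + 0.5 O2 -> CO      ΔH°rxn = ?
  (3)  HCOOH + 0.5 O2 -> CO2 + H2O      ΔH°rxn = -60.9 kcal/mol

(1) reversed and × 1/2 (HCHO must end up as a product; ×1/2 to match 1/2 HCHO in the target): (-1/2)·(-136.4) = +68.2 kcal/mol
(2) reversed and × 2 (reverse to put CO on the reactant side; scale by 2 for the 2 CO): contributes −2·x
(3) × 3 (×3 to match 3 HCOOH in the target): (3)·(-60.9) = -182.7 kcal/mol
-61.7 = (+68.2) + (-182.7) − 2·x
x = (-61.7 − (-114.5)) / (-2) = -26.4 kcal/mol

ΔH°rxn = -26.4 kcal/mol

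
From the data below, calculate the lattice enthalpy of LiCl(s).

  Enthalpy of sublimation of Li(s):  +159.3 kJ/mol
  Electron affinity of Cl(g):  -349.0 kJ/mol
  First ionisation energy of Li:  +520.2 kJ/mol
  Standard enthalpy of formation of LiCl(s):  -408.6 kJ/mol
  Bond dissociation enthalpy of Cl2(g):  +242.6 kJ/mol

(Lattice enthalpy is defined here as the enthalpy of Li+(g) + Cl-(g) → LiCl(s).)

ΔHf° = 1·ΔHsub + 1·(ΣIE) + 1/2·D(Cl2) + 1·EA + U
-408.6 = 1·(+159.3) + 1·(+520.2) + 1/2·(+242.6) + 1·(-349.0) + U
U = -408.6 − (+451.8) = -860.4 kJ/mol

U = -860.4 kJ/mol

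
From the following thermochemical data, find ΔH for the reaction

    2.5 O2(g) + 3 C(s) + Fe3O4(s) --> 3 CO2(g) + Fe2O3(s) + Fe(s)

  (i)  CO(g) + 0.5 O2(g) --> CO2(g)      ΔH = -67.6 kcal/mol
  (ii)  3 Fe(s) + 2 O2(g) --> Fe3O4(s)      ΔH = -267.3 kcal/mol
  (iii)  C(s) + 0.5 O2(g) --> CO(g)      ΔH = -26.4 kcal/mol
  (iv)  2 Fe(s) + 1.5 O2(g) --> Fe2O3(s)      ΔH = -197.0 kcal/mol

(i) × 3 (×3 to match 3 CO2(g) in the target): (3)·(-67.6) = -202.8 kcal/mol
(ii) reversed (reverse to put Fe3O4(s) on the reactant side): +267.3 kcal/mol
(iii) × 3 (×3 to match 3 C(s) in the target): (3)·(-26.4) = -79.2 kcal/mol
(iv) as written (Fe2O3(s) already on the product side): -197.0 kcal/mol
Since enthalpy is a state function, ΔH = (3)·(-67.6) + (-1)·(-267.3) + (3)·(-26.4) + (1)·(-197.0) = -211.7 kcal/mol

ΔH = -211.7 kcal/mol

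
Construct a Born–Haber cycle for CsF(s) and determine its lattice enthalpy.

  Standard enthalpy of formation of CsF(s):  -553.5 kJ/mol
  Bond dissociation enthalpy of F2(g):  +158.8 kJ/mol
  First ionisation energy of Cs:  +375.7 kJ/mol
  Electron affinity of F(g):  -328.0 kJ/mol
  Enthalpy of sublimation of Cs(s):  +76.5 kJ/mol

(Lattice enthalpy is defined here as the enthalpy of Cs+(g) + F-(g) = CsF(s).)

ΔHf° = 1·ΔHsub + 1·(ΣIE) + 1/2·D(F2) + 1·EA + U
-553.5 = 1·(+76.5) + 1·(+375.7) + 1/2·(+158.8) + 1·(-328.0) + U
U = -553.5 − (+203.6) = -757.1 kJ/mol

U = -757.1 kJ/mol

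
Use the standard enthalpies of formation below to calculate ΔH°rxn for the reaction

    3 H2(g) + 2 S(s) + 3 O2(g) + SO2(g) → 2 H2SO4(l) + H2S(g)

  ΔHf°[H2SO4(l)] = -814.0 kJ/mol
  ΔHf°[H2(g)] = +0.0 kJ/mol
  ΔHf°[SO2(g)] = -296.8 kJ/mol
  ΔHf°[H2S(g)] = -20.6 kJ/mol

Products: 2·(-814.0) + 1·(-20.6) = -1648.6
Reactants: 3·(+0.0) + 2·(+0.0) + 3·(+0.0) + 1·(-296.8) = -296.8
ΔH°rxn = (-1648.6) − (-296.8) = -1351.8 kJ/mol

ΔH°rxn = -1351.8 kJ/mol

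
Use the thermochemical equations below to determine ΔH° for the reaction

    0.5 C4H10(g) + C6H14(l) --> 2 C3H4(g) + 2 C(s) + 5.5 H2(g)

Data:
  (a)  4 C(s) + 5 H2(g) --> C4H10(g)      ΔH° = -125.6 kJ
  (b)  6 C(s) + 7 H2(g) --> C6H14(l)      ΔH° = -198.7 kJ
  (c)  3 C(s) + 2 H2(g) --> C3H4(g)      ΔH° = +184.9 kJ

(a) reversed and × 1/2 (reverse to put C4H10(g) on the reactant side; ×1/2 to match 1/2 C4H10(g) in the target): (-1/2)·(-125.6) = +62.8 kJ
(b) reversed (reverse to put C6H14(l) on the reactant side): +198.7 kJ
(c) × 2 (×2 to match 2 C3H4(g) in the target): (2)·(+184.9) = +369.8 kJ
ΔH° = (-1/2)·(-125.6) + (-1)·(-198.7) + (2)·(+184.9) = 631.3 kJ

ΔH° = 631.3 kJ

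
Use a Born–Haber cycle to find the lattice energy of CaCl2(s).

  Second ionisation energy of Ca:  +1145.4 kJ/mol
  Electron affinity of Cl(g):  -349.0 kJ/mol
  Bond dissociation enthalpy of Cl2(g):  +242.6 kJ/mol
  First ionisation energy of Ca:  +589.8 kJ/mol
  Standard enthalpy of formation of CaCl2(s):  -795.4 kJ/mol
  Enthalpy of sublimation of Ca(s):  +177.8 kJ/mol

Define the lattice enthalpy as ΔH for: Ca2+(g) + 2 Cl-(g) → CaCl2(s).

U = -2253.0 kJ/mol

ΔHf° = 1·ΔHsub + 1·(ΣIE) + 1·D(Cl2) + 2·EA + U
-795.4 = 1·(+177.8) + 1·(+1735.2) + 1·(+242.6) + 2·(-349.0) + U
U = -795.4 − (+1457.6) = -2253.0 kJ/mol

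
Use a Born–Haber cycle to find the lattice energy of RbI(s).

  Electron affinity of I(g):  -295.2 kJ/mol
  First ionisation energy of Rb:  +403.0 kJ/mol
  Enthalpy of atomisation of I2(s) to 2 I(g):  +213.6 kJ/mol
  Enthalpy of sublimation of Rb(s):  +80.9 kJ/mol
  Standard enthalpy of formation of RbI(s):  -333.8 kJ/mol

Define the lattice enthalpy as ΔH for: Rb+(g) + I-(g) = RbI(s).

ΔHf° = 1·ΔHsub + 1·(ΣIE) + 1/2·D(I2) + 1·EA + U
-333.8 = 1·(+80.9) + 1·(+403.0) + 1/2·(+213.6) + 1·(-295.2) + U
U = -333.8 − (+295.5) = -629.3 kJ/mol

U = -629.3 kJ/mol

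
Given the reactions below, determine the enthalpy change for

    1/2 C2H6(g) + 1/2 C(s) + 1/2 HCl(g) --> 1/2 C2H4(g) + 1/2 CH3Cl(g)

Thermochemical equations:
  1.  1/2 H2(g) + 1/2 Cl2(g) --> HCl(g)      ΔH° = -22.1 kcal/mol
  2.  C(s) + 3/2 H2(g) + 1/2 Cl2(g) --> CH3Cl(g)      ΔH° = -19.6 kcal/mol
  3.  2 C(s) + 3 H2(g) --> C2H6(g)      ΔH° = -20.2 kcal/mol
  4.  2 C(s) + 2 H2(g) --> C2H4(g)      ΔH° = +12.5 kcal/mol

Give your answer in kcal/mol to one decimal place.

ΔH° = 17.6 kcal/mol

eq. 1 reversed and × 1/2: (-1/2)·(-22.1) = +11.05 kcal/mol
eq. 2 × 1/2: (1/2)·(-19.6) = -9.8 kcal/mol
eq. 3 reversed and × 1/2: (-1/2)·(-20.2) = +10.1 kcal/mol
eq. 4 × 1/2: (1/2)·(+12.5) = +6.25 kcal/mol
ΔH° = (+11.05) + (-9.8) + (+10.1) + (+6.25) = 17.6 kcal/mol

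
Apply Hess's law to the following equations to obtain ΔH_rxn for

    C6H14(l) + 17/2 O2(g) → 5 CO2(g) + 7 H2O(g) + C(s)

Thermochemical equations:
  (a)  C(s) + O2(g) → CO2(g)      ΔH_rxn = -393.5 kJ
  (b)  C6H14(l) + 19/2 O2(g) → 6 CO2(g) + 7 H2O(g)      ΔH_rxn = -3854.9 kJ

ΔH_rxn = -3461.4 kJ

(a) reversed (reverse to put C(s) on the product side): +393.5 kJ
(b) as written (C6H14(l) already on the reactant side): -3854.9 kJ
By Hess's law, ΔH_rxn = (+393.5) + (-3854.9) = -3461.4 kJ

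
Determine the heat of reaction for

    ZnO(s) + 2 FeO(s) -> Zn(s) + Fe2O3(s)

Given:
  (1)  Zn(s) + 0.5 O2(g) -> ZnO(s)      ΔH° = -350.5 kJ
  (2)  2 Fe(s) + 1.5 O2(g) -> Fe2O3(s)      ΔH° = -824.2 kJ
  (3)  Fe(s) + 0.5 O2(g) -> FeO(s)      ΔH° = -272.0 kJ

(1) reversed: +350.5 kJ
(2) as written: -824.2 kJ
(3) reversed and × 2: (-2)·(-272.0) = +544.0 kJ
By Hess's law, ΔH° = (-1)·(-350.5) + (1)·(-824.2) + (-2)·(-272.0) = 70.3 kJ

ΔH° = 70.3 kJ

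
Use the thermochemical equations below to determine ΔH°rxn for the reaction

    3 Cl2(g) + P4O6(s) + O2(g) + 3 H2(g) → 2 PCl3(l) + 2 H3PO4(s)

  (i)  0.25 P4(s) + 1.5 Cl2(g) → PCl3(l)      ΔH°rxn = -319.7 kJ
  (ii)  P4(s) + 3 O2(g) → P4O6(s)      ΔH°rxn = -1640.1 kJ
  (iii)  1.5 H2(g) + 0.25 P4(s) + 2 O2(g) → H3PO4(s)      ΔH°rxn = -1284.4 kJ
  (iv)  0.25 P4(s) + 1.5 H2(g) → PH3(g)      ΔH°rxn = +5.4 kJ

ΔH°rxn = -1568.1 kJ

(i) × 2: (2)·(-319.7) = -639.4 kJ
(ii) reversed: +1640.1 kJ
(iii) × 2: (2)·(-1284.4) = -2568.8 kJ
(iv): not needed.
ΔH°rxn = (-639.4) + (+1640.1) + (-2568.8) = -1568.1 kJ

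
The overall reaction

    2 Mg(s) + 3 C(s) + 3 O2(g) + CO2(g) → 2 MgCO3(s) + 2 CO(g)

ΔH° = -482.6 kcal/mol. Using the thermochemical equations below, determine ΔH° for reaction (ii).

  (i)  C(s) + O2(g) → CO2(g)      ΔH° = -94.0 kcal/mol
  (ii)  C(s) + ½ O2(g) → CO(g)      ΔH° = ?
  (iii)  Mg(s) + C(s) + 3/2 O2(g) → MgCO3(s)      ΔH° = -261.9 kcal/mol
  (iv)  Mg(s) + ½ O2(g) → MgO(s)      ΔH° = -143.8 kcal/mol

ΔH° = -26.4 kcal/mol

(i) reversed: +94.0 kcal/mol
(ii) × 2: contributes 2·x
(iii) × 2: (2)·(-261.9) = -523.8 kcal/mol
(iv): not needed.
-482.6 = (+94.0) + (-523.8) + 2·x
x = (-482.6 − (-429.8)) / (2) = -26.4 kcal/mol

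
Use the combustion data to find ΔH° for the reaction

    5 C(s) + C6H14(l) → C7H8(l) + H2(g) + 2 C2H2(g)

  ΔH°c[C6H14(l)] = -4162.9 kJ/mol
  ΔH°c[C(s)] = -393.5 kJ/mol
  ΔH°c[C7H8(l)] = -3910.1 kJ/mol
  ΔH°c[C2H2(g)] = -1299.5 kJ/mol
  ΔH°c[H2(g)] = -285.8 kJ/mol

Using ΔH = Σ nΔHc°(reactants) − Σ nΔHc°(products):
= [5·(-393.5) + 1·(-4162.9)] − [1·(-3910.1) + 1·(-285.8) + 2·(-1299.5)]
= 664.5 kJ/mol

ΔH° = 664.5 kJ/mol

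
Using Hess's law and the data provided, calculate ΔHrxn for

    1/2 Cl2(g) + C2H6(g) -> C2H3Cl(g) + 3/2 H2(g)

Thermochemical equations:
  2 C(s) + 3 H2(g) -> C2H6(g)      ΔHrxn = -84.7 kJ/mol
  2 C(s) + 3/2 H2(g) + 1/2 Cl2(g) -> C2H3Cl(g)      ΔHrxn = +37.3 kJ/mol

equation 1 reversed: +84.7 kJ/mol
equation 2 as written: +37.3 kJ/mol
Combining the equations, ΔHrxn = (+84.7) + (+37.3) = 122.0 kJ/mol

ΔHrxn = 122.0 kJ/mol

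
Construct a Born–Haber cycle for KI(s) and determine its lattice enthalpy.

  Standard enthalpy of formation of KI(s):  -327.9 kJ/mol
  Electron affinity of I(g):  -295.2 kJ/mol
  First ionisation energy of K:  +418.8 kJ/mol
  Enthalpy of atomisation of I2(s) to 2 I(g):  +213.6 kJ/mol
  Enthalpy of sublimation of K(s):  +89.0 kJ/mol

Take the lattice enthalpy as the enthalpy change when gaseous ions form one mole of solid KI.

ΔHf° = 1·ΔHsub + 1·(ΣIE) + 1/2·D(I2) + 1·EA + U
-327.9 = 1·(+89.0) + 1·(+418.8) + 1/2·(+213.6) + 1·(-295.2) + U
U = -327.9 − (+319.4) = -647.3 kJ/mol

U = -647.3 kJ/mol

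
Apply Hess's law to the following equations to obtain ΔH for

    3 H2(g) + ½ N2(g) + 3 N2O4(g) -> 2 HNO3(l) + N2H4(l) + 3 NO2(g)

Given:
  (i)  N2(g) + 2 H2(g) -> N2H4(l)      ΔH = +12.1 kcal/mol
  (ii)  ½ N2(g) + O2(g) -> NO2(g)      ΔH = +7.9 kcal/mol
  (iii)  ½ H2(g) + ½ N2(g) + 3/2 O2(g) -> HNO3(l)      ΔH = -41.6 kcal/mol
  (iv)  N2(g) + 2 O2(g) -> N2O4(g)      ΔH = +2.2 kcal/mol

ΔH = -54.0 kcal/mol

(i) as written (N2H4(l) already on the product side): +12.1 kcal/mol
(ii) × 3 (×3 to match 3 NO2(g) in the target): (3)·(+7.9) = +23.7 kcal/mol
(iii) × 2 (×2 to match 2 HNO3(l) in the target): (2)·(-41.6) = -83.2 kcal/mol
(iv) reversed and × 3 (reverse to put N2O4(g) on the reactant side; scale by 3 for the 3 N2O4(g)): (-3)·(+2.2) = -6.6 kcal/mol
Since enthalpy is a state function, ΔH = (+12.1) + (+23.7) + (-83.2) + (-6.6) = -54.0 kcal/mol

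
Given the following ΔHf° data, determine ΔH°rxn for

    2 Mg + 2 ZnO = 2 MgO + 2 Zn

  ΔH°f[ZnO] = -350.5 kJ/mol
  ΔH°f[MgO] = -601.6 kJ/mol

ΔH°rxn = -502.2 kJ/mol

Products: 2·(-601.6) + 2·(+0.0) = -1203.2
Reactants: 2·(+0.0) + 2·(-350.5) = -701.0
ΔH°rxn = (-1203.2) − (-701.0) = -502.2 kJ/mol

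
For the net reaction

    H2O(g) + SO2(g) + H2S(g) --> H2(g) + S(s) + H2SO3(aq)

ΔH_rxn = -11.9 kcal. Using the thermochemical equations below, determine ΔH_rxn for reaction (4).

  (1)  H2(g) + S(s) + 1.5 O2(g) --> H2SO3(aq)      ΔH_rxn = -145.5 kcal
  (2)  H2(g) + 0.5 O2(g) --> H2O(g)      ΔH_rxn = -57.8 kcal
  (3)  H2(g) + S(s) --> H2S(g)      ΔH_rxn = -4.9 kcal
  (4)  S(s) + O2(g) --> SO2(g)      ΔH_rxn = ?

(1) as written: -145.5 kcal
(2) reversed: +57.8 kcal
(3) reversed: +4.9 kcal
(4) reversed: contributes −x
-11.9 = (-145.5) + (+57.8) + (+4.9) − x
x = (-11.9 − (-82.8)) / (-1) = -70.9 kcal

ΔH_rxn = -70.9 kcal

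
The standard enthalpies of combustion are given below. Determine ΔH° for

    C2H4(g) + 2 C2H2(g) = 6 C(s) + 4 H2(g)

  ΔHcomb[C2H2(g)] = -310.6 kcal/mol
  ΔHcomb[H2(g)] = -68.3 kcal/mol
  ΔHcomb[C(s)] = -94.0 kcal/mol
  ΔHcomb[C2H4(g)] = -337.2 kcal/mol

ΔH° = -121.2 kcal/mol

Using ΔH = Σ nΔHc°(reactants) − Σ nΔHc°(products):
= [1·(-337.2) + 2·(-310.6)] − [6·(-94.0) + 4·(-68.3)]
= -121.2 kcal/mol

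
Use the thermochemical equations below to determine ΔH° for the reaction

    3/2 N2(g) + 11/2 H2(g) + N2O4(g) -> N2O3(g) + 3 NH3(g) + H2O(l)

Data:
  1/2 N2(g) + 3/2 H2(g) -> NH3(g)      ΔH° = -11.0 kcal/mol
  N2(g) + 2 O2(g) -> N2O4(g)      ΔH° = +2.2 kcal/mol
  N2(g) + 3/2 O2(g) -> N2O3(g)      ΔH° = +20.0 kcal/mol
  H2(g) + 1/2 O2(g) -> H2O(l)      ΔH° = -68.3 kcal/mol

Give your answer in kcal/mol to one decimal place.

ΔH° = -83.5 kcal/mol

equation 1 × 3 (scale by 3 for the 3 NH3(g)): (3)·(-11.0) = -33.0 kcal/mol
equation 2 reversed (reverse to put N2O4(g) on the reactant side): -2.2 kcal/mol
equation 3 as written (N2O3(g) already on the product side): +20.0 kcal/mol
equation 4 as written (H2O(l) already on the product side): -68.3 kcal/mol
ΔH° = (-33.0) + (-2.2) + (+20.0) + (-68.3) = -83.5 kcal/mol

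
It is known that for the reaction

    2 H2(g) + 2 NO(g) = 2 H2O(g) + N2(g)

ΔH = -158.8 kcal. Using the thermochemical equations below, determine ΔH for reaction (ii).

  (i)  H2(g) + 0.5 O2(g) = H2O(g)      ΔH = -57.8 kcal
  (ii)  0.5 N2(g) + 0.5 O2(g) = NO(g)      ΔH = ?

ΔH = 21.6 kcal

(i) × 2: (2)·(-57.8) = -115.6 kcal
(ii) reversed and × 2: contributes −2·x
-158.8 = (-115.6) − 2·x
x = (-158.8 − (-115.6)) / (-2) = 21.6 kcal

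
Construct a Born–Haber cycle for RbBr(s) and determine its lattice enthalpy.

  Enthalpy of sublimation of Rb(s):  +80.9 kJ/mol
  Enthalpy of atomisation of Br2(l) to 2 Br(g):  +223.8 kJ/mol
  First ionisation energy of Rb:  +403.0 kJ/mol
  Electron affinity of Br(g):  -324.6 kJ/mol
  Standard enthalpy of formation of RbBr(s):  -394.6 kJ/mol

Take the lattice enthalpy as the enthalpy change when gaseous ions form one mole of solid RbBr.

U = -665.8 kJ/mol

ΔHf° = 1·ΔHsub + 1·(ΣIE) + 1/2·D(Br2) + 1·EA + U
-394.6 = 1·(+80.9) + 1·(+403.0) + 1/2·(+223.8) + 1·(-324.6) + U
U = -394.6 − (+271.2) = -665.8 kJ/mol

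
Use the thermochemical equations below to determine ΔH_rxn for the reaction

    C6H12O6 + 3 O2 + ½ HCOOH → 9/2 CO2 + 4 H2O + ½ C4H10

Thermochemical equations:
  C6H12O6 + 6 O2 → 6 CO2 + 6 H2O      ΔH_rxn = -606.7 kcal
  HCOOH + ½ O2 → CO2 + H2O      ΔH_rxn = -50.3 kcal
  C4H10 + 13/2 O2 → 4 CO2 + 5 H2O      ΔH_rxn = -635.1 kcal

equation 1 as written (C6H12O6 already on the reactant side): -606.7 kcal
equation 2 × 1/2 (×1/2 to match 1/2 HCOOH in the target): (1/2)·(-50.3) = -25.15 kcal
equation 3 reversed and × 1/2 (reverse to put C4H10 on the product side; ×1/2 to match 1/2 C4H10 in the target): (-1/2)·(-635.1) = +317.55 kcal
ΔH_rxn = (-606.7) + (-25.15) + (+317.55) = -314.3 kcal

ΔH_rxn = -314.3 kcal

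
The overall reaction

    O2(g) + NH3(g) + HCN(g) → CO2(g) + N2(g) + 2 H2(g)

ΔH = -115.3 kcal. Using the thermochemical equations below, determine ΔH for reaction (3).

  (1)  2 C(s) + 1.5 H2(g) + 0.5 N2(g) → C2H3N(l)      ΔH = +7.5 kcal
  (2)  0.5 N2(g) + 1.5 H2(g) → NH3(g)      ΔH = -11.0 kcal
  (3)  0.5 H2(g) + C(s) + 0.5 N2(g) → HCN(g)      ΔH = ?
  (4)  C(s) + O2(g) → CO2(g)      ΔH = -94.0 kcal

(1): not needed.
(2) reversed: +11.0 kcal
(3) reversed: contributes −x
(4) as written: -94.0 kcal
-115.3 = (+11.0) + (-94.0) − x
x = (-115.3 − (-83.0)) / (-1) = 32.3 kcal

ΔH = 32.3 kcal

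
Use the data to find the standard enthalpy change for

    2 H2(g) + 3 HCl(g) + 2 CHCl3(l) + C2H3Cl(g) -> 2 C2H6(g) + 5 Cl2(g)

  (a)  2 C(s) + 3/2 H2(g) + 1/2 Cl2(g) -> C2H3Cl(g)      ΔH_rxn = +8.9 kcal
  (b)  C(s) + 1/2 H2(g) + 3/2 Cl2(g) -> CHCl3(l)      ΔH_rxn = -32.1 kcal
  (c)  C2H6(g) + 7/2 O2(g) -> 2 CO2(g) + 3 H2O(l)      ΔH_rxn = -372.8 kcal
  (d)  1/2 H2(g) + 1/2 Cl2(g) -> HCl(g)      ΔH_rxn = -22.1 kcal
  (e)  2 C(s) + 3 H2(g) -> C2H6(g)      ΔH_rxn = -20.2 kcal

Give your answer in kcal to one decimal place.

(a) reversed: -8.9 kcal
(b) reversed and × 2: (-2)·(-32.1) = +64.2 kcal
(c): not needed.
(d) reversed and × 3: (-3)·(-22.1) = +66.3 kcal
(e) × 2: (2)·(-20.2) = -40.4 kcal
Summing the manipulated equations, ΔH_rxn = (-1)·(+8.9) + (-2)·(-32.1) + (-3)·(-22.1) + (2)·(-20.2) = 81.2 kcal

ΔH_rxn = 81.2 kcal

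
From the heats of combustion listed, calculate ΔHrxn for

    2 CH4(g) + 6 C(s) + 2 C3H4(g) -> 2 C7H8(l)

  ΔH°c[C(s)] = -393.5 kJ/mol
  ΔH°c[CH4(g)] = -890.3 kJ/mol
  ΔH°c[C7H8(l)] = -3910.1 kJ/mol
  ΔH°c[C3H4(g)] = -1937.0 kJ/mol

ΔHrxn = -195.4 kJ/mol

With combustion enthalpies, reactants minus products:
= [2·(-890.3) + 6·(-393.5) + 2·(-1937.0)] − [2·(-3910.1)]
= -195.4 kJ/mol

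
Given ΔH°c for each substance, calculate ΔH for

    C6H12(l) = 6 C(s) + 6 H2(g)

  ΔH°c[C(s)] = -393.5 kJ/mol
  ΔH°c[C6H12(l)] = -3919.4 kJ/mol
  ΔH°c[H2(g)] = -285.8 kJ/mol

ΔH = 156.4 kJ/mol

Using ΔH = Σ nΔHc°(reactants) − Σ nΔHc°(products):
= [1·(-3919.4)] − [6·(-393.5) + 6·(-285.8)]
= 156.4 kJ/mol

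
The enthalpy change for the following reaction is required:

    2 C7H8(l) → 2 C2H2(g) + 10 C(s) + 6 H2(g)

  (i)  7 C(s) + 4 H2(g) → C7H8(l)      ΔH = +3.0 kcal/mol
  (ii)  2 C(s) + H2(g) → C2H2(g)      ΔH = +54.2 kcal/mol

ΔH = 102.4 kcal/mol

(i) reversed and × 2 (reverse to put C7H8(l) on the reactant side; ×2 to match 2 C7H8(l) in the target): (-2)·(+3.0) = -6.0 kcal/mol
(ii) × 2 (×2 to match 2 C2H2(g) in the target): (2)·(+54.2) = +108.4 kcal/mol
ΔH = (-2)·(+3.0) + (2)·(+54.2) = 102.4 kcal/mol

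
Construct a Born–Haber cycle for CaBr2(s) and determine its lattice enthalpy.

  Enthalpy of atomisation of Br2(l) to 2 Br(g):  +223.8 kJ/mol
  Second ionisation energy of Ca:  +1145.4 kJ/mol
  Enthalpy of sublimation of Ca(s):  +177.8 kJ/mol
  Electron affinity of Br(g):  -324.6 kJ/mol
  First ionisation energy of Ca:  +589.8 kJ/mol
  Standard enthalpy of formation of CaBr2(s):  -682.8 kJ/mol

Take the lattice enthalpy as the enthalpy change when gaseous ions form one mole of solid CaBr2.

U = -2170.4 kJ/mol

ΔHf° = 1·ΔHsub + 1·(ΣIE) + 1·D(Br2) + 2·EA + U
-682.8 = 1·(+177.8) + 1·(+1735.2) + 1·(+223.8) + 2·(-324.6) + U
U = -682.8 − (+1487.6) = -2170.4 kJ/mol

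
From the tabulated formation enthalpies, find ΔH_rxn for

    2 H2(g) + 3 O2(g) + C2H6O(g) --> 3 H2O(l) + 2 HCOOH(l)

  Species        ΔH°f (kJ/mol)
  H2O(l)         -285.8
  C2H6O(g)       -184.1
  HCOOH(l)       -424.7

ΔH_rxn = -1522.7 kJ/mol

Products: 3·(-285.8) + 2·(-424.7) = -1706.8
Reactants: 2·(+0.0) + 3·(+0.0) + 1·(-184.1) = -184.1
ΔH_rxn = (-1706.8) − (-184.1) = -1522.7 kJ/mol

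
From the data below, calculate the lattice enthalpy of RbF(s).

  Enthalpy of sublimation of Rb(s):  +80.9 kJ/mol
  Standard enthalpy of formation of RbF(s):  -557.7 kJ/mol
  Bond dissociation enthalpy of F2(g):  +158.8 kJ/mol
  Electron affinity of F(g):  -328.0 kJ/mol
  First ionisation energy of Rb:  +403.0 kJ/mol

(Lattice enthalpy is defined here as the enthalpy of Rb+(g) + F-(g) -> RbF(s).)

ΔHf° = 1·ΔHsub + 1·(ΣIE) + 1/2·D(F2) + 1·EA + U
-557.7 = 1·(+80.9) + 1·(+403.0) + 1/2·(+158.8) + 1·(-328.0) + U
U = -557.7 − (+235.3) = -793.0 kJ/mol

U = -793.0 kJ/mol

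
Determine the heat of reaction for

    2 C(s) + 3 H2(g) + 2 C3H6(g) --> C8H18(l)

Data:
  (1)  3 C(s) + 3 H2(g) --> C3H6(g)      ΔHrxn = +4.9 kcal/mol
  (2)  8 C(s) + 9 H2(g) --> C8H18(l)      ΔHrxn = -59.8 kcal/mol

(1) reversed and × 2 (C3H6(g) must end up as a reactant; scale by 2 for the 2 C3H6(g)): (-2)·(+4.9) = -9.8 kcal/mol
(2) as written (C8H18(l) already on the product side): -59.8 kcal/mol
ΔHrxn = (-2)·(+4.9) + (1)·(-59.8) = -69.6 kcal/mol

ΔHrxn = -69.6 kcal/mol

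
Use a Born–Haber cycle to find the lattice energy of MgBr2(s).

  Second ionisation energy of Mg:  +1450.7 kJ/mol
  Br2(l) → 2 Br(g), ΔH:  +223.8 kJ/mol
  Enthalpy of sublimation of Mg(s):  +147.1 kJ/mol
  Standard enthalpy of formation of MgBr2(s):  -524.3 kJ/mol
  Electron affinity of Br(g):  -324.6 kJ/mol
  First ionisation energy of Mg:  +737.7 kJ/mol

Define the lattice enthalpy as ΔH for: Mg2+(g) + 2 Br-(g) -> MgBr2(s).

ΔHf° = 1·ΔHsub + 1·(ΣIE) + 1·D(Br2) + 2·EA + U
-524.3 = 1·(+147.1) + 1·(+2188.4) + 1·(+223.8) + 2·(-324.6) + U
U = -524.3 − (+1910.1) = -2434.4 kJ/mol

U = -2434.4 kJ/mol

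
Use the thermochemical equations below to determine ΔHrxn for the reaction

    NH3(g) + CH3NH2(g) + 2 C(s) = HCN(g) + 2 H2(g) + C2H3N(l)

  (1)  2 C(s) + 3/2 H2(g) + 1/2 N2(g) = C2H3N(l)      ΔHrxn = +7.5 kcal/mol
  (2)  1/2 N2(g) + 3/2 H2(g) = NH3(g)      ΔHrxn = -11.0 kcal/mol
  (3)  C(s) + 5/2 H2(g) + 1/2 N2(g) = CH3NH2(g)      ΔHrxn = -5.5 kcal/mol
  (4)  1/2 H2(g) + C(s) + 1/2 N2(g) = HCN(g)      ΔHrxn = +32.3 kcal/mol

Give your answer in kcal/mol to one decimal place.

ΔHrxn = 56.3 kcal/mol

(1) as written: +7.5 kcal/mol
(2) reversed: +11.0 kcal/mol
(3) reversed: +5.5 kcal/mol
(4) as written: +32.3 kcal/mol
ΔHrxn = (+7.5) + (+11.0) + (+5.5) + (+32.3) = 56.3 kcal/mol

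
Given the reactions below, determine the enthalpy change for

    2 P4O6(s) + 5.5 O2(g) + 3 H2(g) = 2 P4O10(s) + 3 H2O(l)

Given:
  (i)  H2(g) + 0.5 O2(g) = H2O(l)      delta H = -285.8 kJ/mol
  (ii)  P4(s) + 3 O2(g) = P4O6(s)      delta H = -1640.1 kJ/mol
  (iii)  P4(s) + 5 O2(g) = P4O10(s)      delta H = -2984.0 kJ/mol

delta H = -3545.2 kJ/mol

(i) × 3: (3)·(-285.8) = -857.4 kJ/mol
(ii) reversed and × 2: (-2)·(-1640.1) = +3280.2 kJ/mol
(iii) × 2: (2)·(-2984.0) = -5968.0 kJ/mol
Combining the equations, delta H = (3)·(-285.8) + (-2)·(-1640.1) + (2)·(-2984.0) = -3545.2 kJ/mol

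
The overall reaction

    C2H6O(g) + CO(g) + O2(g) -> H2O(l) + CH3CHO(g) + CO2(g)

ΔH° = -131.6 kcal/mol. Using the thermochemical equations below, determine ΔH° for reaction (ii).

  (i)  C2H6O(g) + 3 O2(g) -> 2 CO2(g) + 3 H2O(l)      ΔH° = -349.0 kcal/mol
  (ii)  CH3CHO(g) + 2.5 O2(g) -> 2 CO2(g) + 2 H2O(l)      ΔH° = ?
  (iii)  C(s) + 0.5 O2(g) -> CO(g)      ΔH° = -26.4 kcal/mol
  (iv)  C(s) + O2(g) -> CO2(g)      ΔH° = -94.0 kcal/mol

ΔH° = -285.0 kcal/mol

(i) as written (C2H6O(g) already on the reactant side): -349.0 kcal/mol
(ii) reversed (CH3CHO(g) must end up as a product): contributes −x
(iii) reversed (reverse to put CO(g) on the reactant side): +26.4 kcal/mol
(iv) as written: -94.0 kcal/mol
-131.6 = (-349.0) + (+26.4) + (-94.0) − x
x = (-131.6 − (-416.6)) / (-1) = -285.0 kcal/mol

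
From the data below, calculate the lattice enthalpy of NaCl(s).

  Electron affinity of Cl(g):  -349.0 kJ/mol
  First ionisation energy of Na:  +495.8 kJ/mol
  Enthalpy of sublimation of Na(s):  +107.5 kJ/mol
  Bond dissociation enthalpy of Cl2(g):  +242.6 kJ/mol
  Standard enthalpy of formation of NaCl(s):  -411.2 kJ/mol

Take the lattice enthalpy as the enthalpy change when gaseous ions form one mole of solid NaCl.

U = -786.8 kJ/mol

ΔHf° = 1·ΔHsub + 1·(ΣIE) + 1/2·D(Cl2) + 1·EA + U
-411.2 = 1·(+107.5) + 1·(+495.8) + 1/2·(+242.6) + 1·(-349.0) + U
U = -411.2 − (+375.6) = -786.8 kJ/mol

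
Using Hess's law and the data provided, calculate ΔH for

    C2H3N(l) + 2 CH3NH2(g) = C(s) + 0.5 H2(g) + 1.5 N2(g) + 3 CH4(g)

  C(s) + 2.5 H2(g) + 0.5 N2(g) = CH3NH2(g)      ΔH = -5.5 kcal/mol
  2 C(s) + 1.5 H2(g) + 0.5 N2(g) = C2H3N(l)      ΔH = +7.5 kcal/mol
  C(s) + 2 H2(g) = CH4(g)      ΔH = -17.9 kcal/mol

ΔH = -50.2 kcal/mol

equation 1 reversed and × 2: (-2)·(-5.5) = +11.0 kcal/mol
equation 2 reversed: -7.5 kcal/mol
equation 3 × 3: (3)·(-17.9) = -53.7 kcal/mol
Summing the manipulated equations, ΔH = (+11.0) + (-7.5) + (-53.7) = -50.2 kcal/mol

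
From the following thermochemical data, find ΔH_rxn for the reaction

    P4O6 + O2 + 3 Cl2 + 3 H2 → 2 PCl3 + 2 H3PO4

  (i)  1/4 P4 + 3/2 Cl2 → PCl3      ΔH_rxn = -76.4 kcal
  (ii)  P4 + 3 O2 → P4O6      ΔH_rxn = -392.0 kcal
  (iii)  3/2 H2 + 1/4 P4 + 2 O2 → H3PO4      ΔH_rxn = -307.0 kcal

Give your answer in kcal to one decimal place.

(i) × 2 (scale by 2 for the 2 PCl3): (2)·(-76.4) = -152.8 kcal
(ii) reversed (reverse to put P4O6 on the reactant side): +392.0 kcal
(iii) × 2 (×2 to match 2 H3PO4 in the target): (2)·(-307.0) = -614.0 kcal
Combining the equations, ΔH_rxn = (2)·(-76.4) + (-1)·(-392.0) + (2)·(-307.0) = -374.8 kcal

ΔH_rxn = -374.8 kcal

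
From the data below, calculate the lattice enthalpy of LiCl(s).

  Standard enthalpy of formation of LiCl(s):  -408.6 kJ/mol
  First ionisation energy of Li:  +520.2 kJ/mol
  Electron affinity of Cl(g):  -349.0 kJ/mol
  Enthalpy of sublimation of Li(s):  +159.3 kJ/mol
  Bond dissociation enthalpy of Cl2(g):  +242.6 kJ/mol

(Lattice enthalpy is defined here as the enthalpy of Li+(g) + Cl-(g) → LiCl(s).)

ΔHf° = 1·ΔHsub + 1·(ΣIE) + 1/2·D(Cl2) + 1·EA + U
-408.6 = 1·(+159.3) + 1·(+520.2) + 1/2·(+242.6) + 1·(-349.0) + U
U = -408.6 − (+451.8) = -860.4 kJ/mol

U = -860.4 kJ/mol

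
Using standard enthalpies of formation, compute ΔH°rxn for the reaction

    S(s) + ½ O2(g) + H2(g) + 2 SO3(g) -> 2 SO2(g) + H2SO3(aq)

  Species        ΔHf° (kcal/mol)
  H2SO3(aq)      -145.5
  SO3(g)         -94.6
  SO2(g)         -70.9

ΔH°rxn = -98.1 kcal/mol

Products: 2·(-70.9) + 1·(-145.5) = -287.3
Reactants: 1·(+0.0) + 1/2·(+0.0) + 1·(+0.0) + 2·(-94.6) = -189.2
ΔH°rxn = (-287.3) − (-189.2) = -98.1 kcal/mol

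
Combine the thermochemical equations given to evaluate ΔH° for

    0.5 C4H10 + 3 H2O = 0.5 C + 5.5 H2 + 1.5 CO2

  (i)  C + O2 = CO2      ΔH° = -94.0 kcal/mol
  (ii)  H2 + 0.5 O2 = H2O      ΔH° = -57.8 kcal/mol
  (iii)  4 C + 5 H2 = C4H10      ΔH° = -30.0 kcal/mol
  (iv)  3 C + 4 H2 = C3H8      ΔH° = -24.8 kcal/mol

(i) × 3/2: (3/2)·(-94.0) = -141.0 kcal/mol
(ii) reversed and × 3: (-3)·(-57.8) = +173.4 kcal/mol
(iii) reversed and × 1/2: (-1/2)·(-30.0) = +15.0 kcal/mol
(iv): not needed.
ΔH° = (3/2)·(-94.0) + (-3)·(-57.8) + (-1/2)·(-30.0) = 47.4 kcal/mol

ΔH° = 47.4 kcal/mol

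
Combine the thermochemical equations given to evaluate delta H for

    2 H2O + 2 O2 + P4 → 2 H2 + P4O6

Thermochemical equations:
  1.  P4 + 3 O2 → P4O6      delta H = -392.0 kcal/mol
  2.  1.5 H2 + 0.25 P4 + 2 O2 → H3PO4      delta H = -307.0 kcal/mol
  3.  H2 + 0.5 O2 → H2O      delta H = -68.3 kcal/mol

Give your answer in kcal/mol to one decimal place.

eq. 1 as written (P4O6 already on the product side): -392.0 kcal/mol
eq. 2: not needed (H3PO4 appears nowhere else).
eq. 3 reversed and × 2 (H2O must end up as a reactant; ×2 to match 2 H2O in the target): (-2)·(-68.3) = +136.6 kcal/mol
delta H = (1)·(-392.0) + (-2)·(-68.3) = -255.4 kcal/mol

delta H = -255.4 kcal/mol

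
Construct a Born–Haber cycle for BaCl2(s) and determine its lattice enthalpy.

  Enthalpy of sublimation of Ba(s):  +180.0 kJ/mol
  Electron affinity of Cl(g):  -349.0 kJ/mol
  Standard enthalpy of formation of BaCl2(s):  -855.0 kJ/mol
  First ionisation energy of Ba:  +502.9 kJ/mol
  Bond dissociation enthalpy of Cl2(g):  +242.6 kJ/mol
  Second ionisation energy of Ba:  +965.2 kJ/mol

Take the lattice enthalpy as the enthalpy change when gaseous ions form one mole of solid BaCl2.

ΔHf° = 1·ΔHsub + 1·(ΣIE) + 1·D(Cl2) + 2·EA + U
-855.0 = 1·(+180.0) + 1·(+1468.1) + 1·(+242.6) + 2·(-349.0) + U
U = -855.0 − (+1192.7) = -2047.7 kJ/mol

U = -2047.7 kJ/mol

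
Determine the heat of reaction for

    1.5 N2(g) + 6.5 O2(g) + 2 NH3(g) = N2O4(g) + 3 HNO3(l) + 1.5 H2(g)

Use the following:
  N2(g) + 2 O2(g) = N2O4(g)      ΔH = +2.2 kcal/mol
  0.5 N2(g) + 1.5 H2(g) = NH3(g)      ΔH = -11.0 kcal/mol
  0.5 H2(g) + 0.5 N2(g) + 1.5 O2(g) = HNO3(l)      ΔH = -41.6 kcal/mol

ΔH = -100.6 kcal/mol

equation 1 as written (N2O4(g) already on the product side): +2.2 kcal/mol
equation 2 reversed and × 2 (NH3(g) must end up as a reactant; ×2 to match 2 NH3(g) in the target): (-2)·(-11.0) = +22.0 kcal/mol
equation 3 × 3 (×3 to match 3 HNO3(l) in the target): (3)·(-41.6) = -124.8 kcal/mol
ΔH = (1)·(+2.2) + (-2)·(-11.0) + (3)·(-41.6) = -100.6 kcal/mol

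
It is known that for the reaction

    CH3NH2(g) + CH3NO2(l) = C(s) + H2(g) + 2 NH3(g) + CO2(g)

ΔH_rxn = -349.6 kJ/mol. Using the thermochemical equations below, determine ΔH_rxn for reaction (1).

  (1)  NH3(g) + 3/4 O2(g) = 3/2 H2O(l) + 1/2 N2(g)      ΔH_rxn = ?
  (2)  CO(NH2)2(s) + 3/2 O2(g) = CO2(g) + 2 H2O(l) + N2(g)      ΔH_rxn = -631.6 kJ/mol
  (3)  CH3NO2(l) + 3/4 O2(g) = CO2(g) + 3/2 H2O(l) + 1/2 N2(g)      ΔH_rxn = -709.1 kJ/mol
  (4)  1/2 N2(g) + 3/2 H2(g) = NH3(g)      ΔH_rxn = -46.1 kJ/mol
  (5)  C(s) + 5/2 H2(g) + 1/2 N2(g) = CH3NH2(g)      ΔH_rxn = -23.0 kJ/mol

ΔH_rxn = -382.6 kJ/mol

(1) reversed: contributes −x
(2): not needed (CO(NH2)2(s) appears nowhere else).
(3) as written (CH3NO2(l) already on the reactant side): -709.1 kJ/mol
(4) as written: -46.1 kJ/mol
(5) reversed (reverse to put CH3NH2(g) on the reactant side): +23.0 kJ/mol
-349.6 = (-709.1) + (-46.1) + (+23.0) − x
x = (-349.6 − (-732.2)) / (-1) = -382.6 kJ/mol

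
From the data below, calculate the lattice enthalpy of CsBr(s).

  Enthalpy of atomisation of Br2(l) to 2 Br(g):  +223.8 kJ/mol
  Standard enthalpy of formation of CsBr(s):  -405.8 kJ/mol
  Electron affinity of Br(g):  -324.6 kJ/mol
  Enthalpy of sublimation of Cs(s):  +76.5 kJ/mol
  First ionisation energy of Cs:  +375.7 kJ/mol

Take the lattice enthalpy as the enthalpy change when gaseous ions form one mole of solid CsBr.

U = -645.3 kJ/mol

ΔHf° = 1·ΔHsub + 1·(ΣIE) + 1/2·D(Br2) + 1·EA + U
-405.8 = 1·(+76.5) + 1·(+375.7) + 1/2·(+223.8) + 1·(-324.6) + U
U = -405.8 − (+239.5) = -645.3 kJ/mol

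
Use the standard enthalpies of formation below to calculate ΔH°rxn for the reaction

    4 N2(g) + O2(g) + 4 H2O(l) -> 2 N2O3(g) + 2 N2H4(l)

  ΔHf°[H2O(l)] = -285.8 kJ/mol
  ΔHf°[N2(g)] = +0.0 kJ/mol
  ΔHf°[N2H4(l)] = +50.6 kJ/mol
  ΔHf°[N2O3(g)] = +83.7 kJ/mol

ΔH°rxn = 1411.8 kJ/mol

Products: 2·(+83.7) + 2·(+50.6) = +268.6
Reactants: 4·(+0.0) + 1·(+0.0) + 4·(-285.8) = -1143.2
ΔH°rxn = (+268.6) − (-1143.2) = 1411.8 kJ/mol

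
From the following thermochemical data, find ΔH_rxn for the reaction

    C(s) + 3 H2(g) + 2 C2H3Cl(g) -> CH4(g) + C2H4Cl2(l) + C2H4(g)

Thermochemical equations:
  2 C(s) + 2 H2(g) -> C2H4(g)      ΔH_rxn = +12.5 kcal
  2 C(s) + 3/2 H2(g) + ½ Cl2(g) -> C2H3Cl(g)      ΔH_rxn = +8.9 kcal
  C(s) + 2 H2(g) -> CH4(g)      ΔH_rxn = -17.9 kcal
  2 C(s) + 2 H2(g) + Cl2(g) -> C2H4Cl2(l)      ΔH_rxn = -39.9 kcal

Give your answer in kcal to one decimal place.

ΔH_rxn = -63.1 kcal

equation 1 as written (C2H4(g) already on the product side): +12.5 kcal
equation 2 reversed and × 2 (C2H3Cl(g) must end up as a reactant; scale by 2 for the 2 C2H3Cl(g)): (-2)·(+8.9) = -17.8 kcal
equation 3 as written (CH4(g) already on the product side): -17.9 kcal
equation 4 as written (C2H4Cl2(l) already on the product side): -39.9 kcal
ΔH_rxn = (1)·(+12.5) + (-2)·(+8.9) + (1)·(-17.9) + (1)·(-39.9) = -63.1 kcal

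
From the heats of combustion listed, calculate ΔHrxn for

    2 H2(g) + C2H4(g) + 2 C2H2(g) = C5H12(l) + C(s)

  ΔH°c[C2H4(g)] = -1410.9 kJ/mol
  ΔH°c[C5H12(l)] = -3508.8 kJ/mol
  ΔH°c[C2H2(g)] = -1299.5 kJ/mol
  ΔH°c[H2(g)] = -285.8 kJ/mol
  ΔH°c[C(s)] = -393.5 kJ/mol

Using ΔH = Σ nΔHc°(reactants) − Σ nΔHc°(products):
= [2·(-285.8) + 1·(-1410.9) + 2·(-1299.5)] − [1·(-3508.8) + 1·(-393.5)]
= -679.2 kJ/mol

ΔHrxn = -679.2 kJ/mol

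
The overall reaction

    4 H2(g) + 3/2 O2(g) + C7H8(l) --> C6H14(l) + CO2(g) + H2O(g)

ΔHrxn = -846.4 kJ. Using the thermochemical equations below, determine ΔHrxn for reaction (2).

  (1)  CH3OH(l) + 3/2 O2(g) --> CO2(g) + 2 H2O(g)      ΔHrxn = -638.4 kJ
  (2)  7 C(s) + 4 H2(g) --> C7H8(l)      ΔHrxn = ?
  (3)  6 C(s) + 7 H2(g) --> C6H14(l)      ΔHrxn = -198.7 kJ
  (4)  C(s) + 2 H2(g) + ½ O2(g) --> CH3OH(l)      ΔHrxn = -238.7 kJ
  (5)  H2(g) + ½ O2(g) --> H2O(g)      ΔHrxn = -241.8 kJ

(1) as written (CO2(g) already on the product side): -638.4 kJ
(2) reversed (C7H8(l) must end up as a reactant): contributes −x
(3) as written (C6H14(l) already on the product side): -198.7 kJ
(4) as written: -238.7 kJ
(5) reversed: +241.8 kJ
-846.4 = (-638.4) + (-198.7) + (-238.7) + (+241.8) − x
x = (-846.4 − (-834.0)) / (-1) = 12.4 kJ

ΔHrxn = 12.4 kJ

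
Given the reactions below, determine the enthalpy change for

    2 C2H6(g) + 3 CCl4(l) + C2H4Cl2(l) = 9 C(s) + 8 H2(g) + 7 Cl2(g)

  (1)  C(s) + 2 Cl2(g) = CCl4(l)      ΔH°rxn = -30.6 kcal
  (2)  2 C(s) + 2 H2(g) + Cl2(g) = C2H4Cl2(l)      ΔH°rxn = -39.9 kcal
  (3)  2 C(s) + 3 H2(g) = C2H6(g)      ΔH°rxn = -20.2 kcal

ΔH°rxn = 172.1 kcal

(1) reversed and × 3 (reverse to put CCl4(l) on the reactant side; ×3 to match 3 CCl4(l) in the target): (-3)·(-30.6) = +91.8 kcal
(2) reversed (reverse to put C2H4Cl2(l) on the reactant side): +39.9 kcal
(3) reversed and × 2 (reverse to put C2H6(g) on the reactant side; scale by 2 for the 2 C2H6(g)): (-2)·(-20.2) = +40.4 kcal
Combining the equations, ΔH°rxn = (-3)·(-30.6) + (-1)·(-39.9) + (-2)·(-20.2) = 172.1 kcal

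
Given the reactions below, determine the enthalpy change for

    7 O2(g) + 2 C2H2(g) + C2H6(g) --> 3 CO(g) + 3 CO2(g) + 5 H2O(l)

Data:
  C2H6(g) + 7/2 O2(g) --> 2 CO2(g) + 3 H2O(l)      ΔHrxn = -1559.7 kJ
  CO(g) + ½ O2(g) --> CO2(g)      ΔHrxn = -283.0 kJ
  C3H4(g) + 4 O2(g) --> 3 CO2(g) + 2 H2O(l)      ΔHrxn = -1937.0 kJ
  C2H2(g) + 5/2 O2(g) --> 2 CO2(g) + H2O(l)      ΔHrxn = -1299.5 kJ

ΔHrxn = -3309.7 kJ

equation 1 as written (C2H6(g) already on the reactant side): -1559.7 kJ
equation 2 reversed and × 3 (reverse to put CO(g) on the product side; scale by 3 for the 3 CO(g)): (-3)·(-283.0) = +849.0 kJ
equation 3: not needed (C3H4(g) appears nowhere else).
equation 4 × 2 (×2 to match 2 C2H2(g) in the target): (2)·(-1299.5) = -2599.0 kJ
Summing the manipulated equations, ΔHrxn = (1)·(-1559.7) + (-3)·(-283.0) + (2)·(-1299.5) = -3309.7 kJ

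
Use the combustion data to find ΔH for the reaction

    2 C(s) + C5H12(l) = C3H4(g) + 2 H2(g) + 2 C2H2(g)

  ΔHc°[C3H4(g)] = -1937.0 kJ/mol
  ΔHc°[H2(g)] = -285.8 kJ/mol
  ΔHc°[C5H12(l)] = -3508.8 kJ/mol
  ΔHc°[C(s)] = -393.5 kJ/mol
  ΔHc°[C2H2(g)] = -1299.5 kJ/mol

ΔH = 811.8 kJ/mol

With combustion enthalpies, reactants minus products:
= [2·(-393.5) + 1·(-3508.8)] − [1·(-1937.0) + 2·(-285.8) + 2·(-1299.5)]
= 811.8 kJ/mol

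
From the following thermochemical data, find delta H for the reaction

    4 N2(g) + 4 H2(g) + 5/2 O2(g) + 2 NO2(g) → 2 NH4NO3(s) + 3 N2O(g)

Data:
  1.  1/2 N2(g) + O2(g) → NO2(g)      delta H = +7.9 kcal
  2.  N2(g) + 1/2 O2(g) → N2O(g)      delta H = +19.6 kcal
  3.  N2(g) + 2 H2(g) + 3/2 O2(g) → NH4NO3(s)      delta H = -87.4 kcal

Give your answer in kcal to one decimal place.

eq. 1 reversed and × 2: (-2)·(+7.9) = -15.8 kcal
eq. 2 × 3: (3)·(+19.6) = +58.8 kcal
eq. 3 × 2: (2)·(-87.4) = -174.8 kcal
Combining the equations, delta H = (-2)·(+7.9) + (3)·(+19.6) + (2)·(-87.4) = -131.8 kcal

delta H = -131.8 kcal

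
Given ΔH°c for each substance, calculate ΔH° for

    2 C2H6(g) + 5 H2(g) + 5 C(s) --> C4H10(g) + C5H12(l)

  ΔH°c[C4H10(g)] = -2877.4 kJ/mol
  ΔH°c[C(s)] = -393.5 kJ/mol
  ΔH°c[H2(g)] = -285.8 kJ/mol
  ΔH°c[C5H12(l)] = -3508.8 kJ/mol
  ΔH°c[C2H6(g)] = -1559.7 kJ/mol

ΔH° = -129.7 kJ/mol

With combustion enthalpies, reactants minus products:
= [2·(-1559.7) + 5·(-285.8) + 5·(-393.5)] − [1·(-2877.4) + 1·(-3508.8)]
= -129.7 kJ/mol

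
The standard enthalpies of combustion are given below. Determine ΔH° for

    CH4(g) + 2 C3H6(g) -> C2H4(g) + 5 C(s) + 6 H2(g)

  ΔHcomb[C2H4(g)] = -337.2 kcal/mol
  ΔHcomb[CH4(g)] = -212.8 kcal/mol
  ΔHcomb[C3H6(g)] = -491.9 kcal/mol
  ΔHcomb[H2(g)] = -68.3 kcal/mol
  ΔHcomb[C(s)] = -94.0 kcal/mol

Using ΔH = Σ nΔHc°(reactants) − Σ nΔHc°(products):
= [1·(-212.8) + 2·(-491.9)] − [1·(-337.2) + 5·(-94.0) + 6·(-68.3)]
= 20.4 kcal/mol

ΔH° = 20.4 kcal/mol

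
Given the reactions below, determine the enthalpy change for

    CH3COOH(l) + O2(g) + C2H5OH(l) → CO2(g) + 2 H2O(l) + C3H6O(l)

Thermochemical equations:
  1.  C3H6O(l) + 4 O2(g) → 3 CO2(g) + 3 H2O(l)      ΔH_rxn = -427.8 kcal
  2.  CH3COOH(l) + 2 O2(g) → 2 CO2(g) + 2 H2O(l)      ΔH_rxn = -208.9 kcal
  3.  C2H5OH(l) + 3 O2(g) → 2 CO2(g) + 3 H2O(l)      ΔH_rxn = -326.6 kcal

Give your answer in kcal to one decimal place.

eq. 1 reversed: +427.8 kcal
eq. 2 as written: -208.9 kcal
eq. 3 as written: -326.6 kcal
ΔH_rxn = (+427.8) + (-208.9) + (-326.6) = -107.7 kcal

ΔH_rxn = -107.7 kcal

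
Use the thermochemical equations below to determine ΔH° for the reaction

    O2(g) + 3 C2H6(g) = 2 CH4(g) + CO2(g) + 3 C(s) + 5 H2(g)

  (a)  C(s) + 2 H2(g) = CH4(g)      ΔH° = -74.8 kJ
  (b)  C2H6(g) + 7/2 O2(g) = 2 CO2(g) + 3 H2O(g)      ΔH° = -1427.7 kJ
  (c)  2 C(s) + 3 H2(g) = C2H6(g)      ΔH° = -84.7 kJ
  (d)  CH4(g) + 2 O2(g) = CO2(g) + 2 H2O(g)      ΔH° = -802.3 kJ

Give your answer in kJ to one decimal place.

ΔH° = -289.0 kJ

(a) reversed: +74.8 kJ
(b) × 2: (2)·(-1427.7) = -2855.4 kJ
(c) reversed: +84.7 kJ
(d) reversed and × 3: (-3)·(-802.3) = +2406.9 kJ
Combining the equations, ΔH° = (-1)·(-74.8) + (2)·(-1427.7) + (-1)·(-84.7) + (-3)·(-802.3) = -289.0 kJ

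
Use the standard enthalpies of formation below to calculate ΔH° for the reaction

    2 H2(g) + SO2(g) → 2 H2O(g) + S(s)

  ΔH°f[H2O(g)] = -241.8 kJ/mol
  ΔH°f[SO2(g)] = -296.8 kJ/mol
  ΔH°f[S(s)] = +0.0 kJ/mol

ΔH° = -186.8 kJ/mol

Products: 2·(-241.8) + 1·(+0.0) = -483.6
Reactants: 2·(+0.0) + 1·(-296.8) = -296.8
ΔH° = (-483.6) − (-296.8) = -186.8 kJ/mol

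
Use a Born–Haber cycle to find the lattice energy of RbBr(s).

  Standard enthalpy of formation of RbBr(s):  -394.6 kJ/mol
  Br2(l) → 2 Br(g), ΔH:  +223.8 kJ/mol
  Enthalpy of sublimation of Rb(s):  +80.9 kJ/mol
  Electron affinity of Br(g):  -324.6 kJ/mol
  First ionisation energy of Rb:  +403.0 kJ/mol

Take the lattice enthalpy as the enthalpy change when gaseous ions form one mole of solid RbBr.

U = -665.8 kJ/mol

ΔHf° = 1·ΔHsub + 1·(ΣIE) + 1/2·D(Br2) + 1·EA + U
-394.6 = 1·(+80.9) + 1·(+403.0) + 1/2·(+223.8) + 1·(-324.6) + U
U = -394.6 − (+271.2) = -665.8 kJ/mol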